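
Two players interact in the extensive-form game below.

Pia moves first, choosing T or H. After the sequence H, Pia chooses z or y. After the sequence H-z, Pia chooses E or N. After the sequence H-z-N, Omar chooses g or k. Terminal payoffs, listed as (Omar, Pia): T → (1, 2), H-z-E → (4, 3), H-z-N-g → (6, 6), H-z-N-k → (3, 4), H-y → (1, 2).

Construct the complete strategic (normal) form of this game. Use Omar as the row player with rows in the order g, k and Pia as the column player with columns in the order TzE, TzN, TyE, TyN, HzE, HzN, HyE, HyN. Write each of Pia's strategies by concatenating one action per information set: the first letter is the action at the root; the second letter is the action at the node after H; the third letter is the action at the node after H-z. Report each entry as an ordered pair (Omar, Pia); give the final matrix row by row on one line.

g: (1,2) (1,2) (1,2) (1,2) (4,3) (6,6) (1,2) (1,2) | k: (1,2) (1,2) (1,2) (1,2) (4,3) (3,4) (1,2) (1,2)

Row g: TzE→(1,2), TzN→(1,2), TyE→(1,2), TyN→(1,2), HzE→(4,3), HzN→(6,6), HyE→(1,2), HyN→(1,2)
Row k: TzE→(1,2), TzN→(1,2), TyE→(1,2), TyN→(1,2), HzE→(4,3), HzN→(3,4), HyE→(1,2), HyN→(1,2)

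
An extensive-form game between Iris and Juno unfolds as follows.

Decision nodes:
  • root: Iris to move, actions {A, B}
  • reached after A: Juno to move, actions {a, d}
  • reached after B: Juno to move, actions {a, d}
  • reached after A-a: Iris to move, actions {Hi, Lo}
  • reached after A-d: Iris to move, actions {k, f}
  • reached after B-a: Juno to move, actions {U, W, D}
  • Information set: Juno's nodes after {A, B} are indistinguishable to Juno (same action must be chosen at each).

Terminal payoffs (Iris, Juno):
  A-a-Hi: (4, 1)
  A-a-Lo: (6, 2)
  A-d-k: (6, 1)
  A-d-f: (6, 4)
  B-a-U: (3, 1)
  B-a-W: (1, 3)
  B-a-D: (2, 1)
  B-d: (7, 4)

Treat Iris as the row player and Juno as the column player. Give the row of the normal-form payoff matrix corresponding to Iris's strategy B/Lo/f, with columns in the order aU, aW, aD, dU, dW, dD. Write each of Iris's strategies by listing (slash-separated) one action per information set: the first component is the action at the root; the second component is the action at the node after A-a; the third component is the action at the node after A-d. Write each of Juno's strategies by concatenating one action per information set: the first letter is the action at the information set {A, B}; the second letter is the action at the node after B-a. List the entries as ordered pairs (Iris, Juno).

(3,1) (1,3) (2,1) (7,4) (7,4) (7,4)

vs aU: Iris plays B → Juno plays a at [B] → Juno plays U at [B-a] → (3, 1)
vs aW: Iris plays B → Juno plays a at [B] → Juno plays W at [B-a] → (1, 3)
vs aD: Iris plays B → Juno plays a at [B] → Juno plays D at [B-a] → (2, 1)
vs dU: Iris plays B → Juno plays d at [B] → (7, 4)
vs dW: Iris plays B → Juno plays d at [B] → (7, 4)
vs dD: Iris plays B → Juno plays d at [B] → (7, 4)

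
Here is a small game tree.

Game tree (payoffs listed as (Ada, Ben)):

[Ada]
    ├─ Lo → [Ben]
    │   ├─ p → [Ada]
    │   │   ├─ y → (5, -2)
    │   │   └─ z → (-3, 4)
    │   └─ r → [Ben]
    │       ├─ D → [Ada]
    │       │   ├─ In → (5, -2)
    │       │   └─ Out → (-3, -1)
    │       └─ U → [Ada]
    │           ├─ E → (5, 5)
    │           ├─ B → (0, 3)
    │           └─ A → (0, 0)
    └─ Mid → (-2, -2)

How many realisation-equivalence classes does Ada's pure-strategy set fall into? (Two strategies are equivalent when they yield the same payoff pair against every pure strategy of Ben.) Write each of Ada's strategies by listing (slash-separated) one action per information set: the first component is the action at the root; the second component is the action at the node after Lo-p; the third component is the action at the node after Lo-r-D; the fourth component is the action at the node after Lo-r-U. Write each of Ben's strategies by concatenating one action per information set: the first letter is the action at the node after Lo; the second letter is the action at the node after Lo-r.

Ada has 24 pure strategies: Lo/y/In/E, Lo/y/In/B, Lo/y/In/A, Lo/y/Out/E, Lo/y/Out/B, Lo/y/Out/A, Lo/z/In/E, Lo/z/In/B, Lo/z/In/A, Lo/z/Out/E, Lo/z/Out/B, Lo/z/Out/A, Mid/y/In/E, Mid/y/In/B, Mid/y/In/A, Mid/y/Out/E, Mid/y/Out/B, Mid/y/Out/A, Mid/z/In/E, Mid/z/In/B, Mid/z/In/A, Mid/z/Out/E, Mid/z/Out/B, Mid/z/Out/A. Columns: pD, pU, rD, rU.
{Lo/y/In/E} → row (5,-2) (5,-2) (5,-2) (5,5)
{Lo/y/In/B} → row (5,-2) (5,-2) (5,-2) (0,3)
{Lo/y/In/A} → row (5,-2) (5,-2) (5,-2) (0,0)
{Lo/y/Out/E} → row (5,-2) (5,-2) (-3,-1) (5,5)
{Lo/y/Out/B} → row (5,-2) (5,-2) (-3,-1) (0,3)
{Lo/y/Out/A} → row (5,-2) (5,-2) (-3,-1) (0,0)
{Lo/z/In/E} → row (-3,4) (-3,4) (5,-2) (5,5)
{Lo/z/In/B} → row (-3,4) (-3,4) (5,-2) (0,3)
{Lo/z/In/A} → row (-3,4) (-3,4) (5,-2) (0,0)
{Lo/z/Out/E} → row (-3,4) (-3,4) (-3,-1) (5,5)
{Lo/z/Out/B} → row (-3,4) (-3,4) (-3,-1) (0,3)
{Lo/z/Out/A} → row (-3,4) (-3,4) (-3,-1) (0,0)
{Mid/y/In/E, Mid/y/In/B, Mid/y/In/A, Mid/y/Out/E, Mid/y/Out/B, Mid/y/Out/A, Mid/z/In/E, Mid/z/In/B, Mid/z/In/A, Mid/z/Out/E, Mid/z/Out/B, Mid/z/Out/A} → row (-2,-2) (-2,-2) (-2,-2) (-2,-2)
That's 13 distinct rows out of 24 strategies.

13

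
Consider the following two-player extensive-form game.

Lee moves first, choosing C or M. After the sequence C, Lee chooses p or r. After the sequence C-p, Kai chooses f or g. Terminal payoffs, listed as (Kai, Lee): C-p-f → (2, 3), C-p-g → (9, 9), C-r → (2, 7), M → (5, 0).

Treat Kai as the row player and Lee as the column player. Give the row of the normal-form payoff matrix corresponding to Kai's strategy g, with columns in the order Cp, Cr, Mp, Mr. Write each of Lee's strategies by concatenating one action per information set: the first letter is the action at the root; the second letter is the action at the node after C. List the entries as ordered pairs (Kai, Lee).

vs Cp: Lee plays C → Lee plays p at [C] → Kai plays g at [C-p] → (9, 9)
vs Cr: Lee plays C → Lee plays r at [C] → (2, 7)
vs Mp: Lee plays M → (5, 0)
vs Mr: Lee plays M → (5, 0)

(9,9) (2,7) (5,0) (5,0)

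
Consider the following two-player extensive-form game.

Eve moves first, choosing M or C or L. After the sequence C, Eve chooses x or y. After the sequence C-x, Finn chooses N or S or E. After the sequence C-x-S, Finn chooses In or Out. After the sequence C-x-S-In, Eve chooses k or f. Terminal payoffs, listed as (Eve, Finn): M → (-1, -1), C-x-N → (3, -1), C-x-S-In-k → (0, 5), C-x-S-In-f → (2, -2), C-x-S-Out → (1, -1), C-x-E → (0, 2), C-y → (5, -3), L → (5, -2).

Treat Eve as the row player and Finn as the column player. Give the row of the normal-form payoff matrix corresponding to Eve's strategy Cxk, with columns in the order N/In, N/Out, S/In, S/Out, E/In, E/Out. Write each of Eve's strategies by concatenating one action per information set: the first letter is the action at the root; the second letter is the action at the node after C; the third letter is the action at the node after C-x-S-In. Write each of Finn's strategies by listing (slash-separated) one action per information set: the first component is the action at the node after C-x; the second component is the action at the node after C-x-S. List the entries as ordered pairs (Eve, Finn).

vs N/In: Eve plays C → Eve plays x at [C] → Finn plays N at [C-x] → (3, -1)
vs N/Out: Eve plays C → Eve plays x at [C] → Finn plays N at [C-x] → (3, -1)
vs S/In: Eve plays C → Eve plays x at [C] → Finn plays S at [C-x] → Finn plays In at [C-x-S] → Eve plays k at [C-x-S-In] → (0, 5)
vs S/Out: Eve plays C → Eve plays x at [C] → Finn plays S at [C-x] → Finn plays Out at [C-x-S] → (1, -1)
vs E/In: Eve plays C → Eve plays x at [C] → Finn plays E at [C-x] → (0, 2)
vs E/Out: Eve plays C → Eve plays x at [C] → Finn plays E at [C-x] → (0, 2)

(3,-1) (3,-1) (0,5) (1,-1) (0,2) (0,2)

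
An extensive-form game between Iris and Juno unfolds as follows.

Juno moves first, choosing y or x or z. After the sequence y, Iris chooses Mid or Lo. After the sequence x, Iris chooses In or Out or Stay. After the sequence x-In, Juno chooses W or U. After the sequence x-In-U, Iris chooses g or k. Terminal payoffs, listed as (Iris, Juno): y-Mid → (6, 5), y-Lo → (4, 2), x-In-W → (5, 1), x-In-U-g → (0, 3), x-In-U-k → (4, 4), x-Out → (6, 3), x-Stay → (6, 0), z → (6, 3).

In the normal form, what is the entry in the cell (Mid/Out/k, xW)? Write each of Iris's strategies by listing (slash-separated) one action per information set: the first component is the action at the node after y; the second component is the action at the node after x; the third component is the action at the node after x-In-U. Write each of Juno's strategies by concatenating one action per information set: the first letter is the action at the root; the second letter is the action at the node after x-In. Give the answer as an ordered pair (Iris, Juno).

Trace the play path from the root:
  Juno plays x
  Iris plays Out at [x]
→ terminal payoff (6, 3).
(Iris's choice at the node after y is never reached on this path, so it doesn't affect the outcome.)

(6, 3)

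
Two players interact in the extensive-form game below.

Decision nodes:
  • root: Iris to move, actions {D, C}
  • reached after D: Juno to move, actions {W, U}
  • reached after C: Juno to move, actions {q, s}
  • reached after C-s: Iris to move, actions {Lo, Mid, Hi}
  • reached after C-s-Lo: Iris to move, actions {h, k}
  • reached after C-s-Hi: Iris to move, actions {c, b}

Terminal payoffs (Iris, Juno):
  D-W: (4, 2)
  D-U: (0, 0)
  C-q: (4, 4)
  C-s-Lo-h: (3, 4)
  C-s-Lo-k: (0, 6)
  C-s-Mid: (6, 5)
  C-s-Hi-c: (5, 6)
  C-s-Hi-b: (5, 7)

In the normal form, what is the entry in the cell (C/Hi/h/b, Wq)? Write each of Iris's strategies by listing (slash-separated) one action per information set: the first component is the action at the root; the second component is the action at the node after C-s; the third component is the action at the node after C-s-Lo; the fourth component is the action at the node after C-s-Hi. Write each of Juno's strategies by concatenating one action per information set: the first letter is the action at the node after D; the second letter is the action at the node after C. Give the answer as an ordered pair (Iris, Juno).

Trace the play path from the root:
  Iris plays C
  Juno plays q at [C]
→ terminal payoff (4, 4).
(Iris's choice at the node after C-s is never reached on this path, so it doesn't affect the outcome.)

(4, 4)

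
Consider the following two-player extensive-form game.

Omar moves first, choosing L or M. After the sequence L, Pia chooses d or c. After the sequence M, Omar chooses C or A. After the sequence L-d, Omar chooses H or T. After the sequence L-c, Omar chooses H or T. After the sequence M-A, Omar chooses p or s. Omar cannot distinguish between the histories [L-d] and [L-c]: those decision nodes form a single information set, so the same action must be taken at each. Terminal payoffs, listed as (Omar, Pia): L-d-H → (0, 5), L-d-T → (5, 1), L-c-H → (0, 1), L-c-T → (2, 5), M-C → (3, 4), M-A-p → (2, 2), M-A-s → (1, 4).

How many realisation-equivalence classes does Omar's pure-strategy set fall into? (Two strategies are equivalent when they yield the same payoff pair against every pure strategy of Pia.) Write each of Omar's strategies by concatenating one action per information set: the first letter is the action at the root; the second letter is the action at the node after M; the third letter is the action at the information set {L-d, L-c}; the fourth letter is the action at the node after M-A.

Omar has 16 pure strategies: LCHp, LCHs, LCTp, LCTs, LAHp, LAHs, LATp, LATs, MCHp, MCHs, MCTp, MCTs, MAHp, MAHs, MATp, MATs. Columns: d, c.
{LCHp, LCHs, LAHp, LAHs} → row (0,5) (0,1)
{LCTp, LCTs, LATp, LATs} → row (5,1) (2,5)
{MCHp, MCHs, MCTp, MCTs} → row (3,4) (3,4)
{MAHp, MATp} → row (2,2) (2,2)
{MAHs, MATs} → row (1,4) (1,4)
That's 5 distinct rows out of 16 strategies.

5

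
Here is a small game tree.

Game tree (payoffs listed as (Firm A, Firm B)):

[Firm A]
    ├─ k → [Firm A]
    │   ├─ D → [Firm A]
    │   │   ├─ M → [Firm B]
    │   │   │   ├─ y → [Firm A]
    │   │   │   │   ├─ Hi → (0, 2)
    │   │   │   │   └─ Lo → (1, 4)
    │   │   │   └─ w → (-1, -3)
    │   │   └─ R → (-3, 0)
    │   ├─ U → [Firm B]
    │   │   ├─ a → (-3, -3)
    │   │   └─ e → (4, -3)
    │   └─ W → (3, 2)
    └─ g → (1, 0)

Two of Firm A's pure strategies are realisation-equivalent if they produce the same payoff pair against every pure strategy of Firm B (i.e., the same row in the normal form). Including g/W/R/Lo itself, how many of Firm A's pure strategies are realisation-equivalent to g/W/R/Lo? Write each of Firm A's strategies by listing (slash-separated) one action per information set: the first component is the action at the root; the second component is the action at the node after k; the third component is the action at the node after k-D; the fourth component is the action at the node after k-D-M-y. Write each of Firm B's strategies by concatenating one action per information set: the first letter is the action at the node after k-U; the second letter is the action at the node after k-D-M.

12

Row for g/W/R/Lo (columns ay, aw, ey, ew): (1,0) (1,0) (1,0) (1,0).
Under g/W/R/Lo, Firm A's choice at the node after k and at the node after k-D and at the node after k-D-M-y can never be reached regardless of what Firm B does, so varying those choices leaves every outcome unchanged.
Holding the reachable choices fixed and varying the unreachable ones freely already gives 3 × 2 × 2 = 12 equivalent strategies.
No other strategy reproduces this row, so those 12 are the full class: g/D/M/Hi, g/D/M/Lo, g/D/R/Hi, g/D/R/Lo, g/U/M/Hi, g/U/M/Lo, g/U/R/Hi, g/U/R/Lo, g/W/M/Hi, g/W/M/Lo, g/W/R/Hi, g/W/R/Lo.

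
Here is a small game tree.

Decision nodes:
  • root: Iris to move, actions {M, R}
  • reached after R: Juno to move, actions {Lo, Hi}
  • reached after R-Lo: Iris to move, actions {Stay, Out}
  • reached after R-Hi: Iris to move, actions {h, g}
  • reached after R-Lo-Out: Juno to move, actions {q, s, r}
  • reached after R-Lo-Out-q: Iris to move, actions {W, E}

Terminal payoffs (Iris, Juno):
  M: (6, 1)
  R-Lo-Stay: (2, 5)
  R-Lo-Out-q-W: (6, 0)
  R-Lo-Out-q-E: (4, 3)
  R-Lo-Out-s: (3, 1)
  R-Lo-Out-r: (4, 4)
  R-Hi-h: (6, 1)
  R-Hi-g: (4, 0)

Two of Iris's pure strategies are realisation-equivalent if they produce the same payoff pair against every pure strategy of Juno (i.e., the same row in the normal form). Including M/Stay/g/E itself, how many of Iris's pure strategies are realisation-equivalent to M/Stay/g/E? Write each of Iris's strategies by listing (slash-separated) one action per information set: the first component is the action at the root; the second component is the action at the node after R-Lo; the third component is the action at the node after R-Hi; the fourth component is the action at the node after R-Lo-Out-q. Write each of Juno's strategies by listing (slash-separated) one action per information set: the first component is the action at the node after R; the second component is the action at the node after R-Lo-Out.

8

Row for M/Stay/g/E (columns Lo/q, Lo/s, Lo/r, Hi/q, Hi/s, Hi/r): (6,1) (6,1) (6,1) (6,1) (6,1) (6,1).
Under M/Stay/g/E, Iris's choice at the node after R-Lo and at the node after R-Hi and at the node after R-Lo-Out-q can never be reached regardless of what Juno does, so varying those choices leaves every outcome unchanged.
Holding the reachable choices fixed and varying the unreachable ones freely already gives 2 × 2 × 2 = 8 equivalent strategies.
No other strategy reproduces this row, so those 8 are the full class: M/Stay/h/W, M/Stay/h/E, M/Stay/g/W, M/Stay/g/E, M/Out/h/W, M/Out/h/E, M/Out/g/W, M/Out/g/E.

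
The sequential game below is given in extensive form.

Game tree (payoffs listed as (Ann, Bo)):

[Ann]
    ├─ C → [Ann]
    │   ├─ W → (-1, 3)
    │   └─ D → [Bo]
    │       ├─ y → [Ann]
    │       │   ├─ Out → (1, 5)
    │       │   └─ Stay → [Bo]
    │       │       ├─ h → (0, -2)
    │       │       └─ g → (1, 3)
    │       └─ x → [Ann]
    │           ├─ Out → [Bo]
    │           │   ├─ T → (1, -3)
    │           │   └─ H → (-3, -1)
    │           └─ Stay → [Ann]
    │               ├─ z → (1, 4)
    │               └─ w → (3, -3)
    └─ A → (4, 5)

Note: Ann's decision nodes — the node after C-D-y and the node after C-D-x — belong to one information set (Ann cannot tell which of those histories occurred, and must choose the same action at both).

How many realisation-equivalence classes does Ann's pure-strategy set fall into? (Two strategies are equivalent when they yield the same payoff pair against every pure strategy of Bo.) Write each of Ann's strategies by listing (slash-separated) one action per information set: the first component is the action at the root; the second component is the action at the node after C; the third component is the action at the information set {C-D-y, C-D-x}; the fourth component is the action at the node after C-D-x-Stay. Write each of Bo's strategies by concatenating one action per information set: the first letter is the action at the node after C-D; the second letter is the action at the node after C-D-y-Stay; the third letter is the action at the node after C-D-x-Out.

Ann has 16 pure strategies: C/W/Out/z, C/W/Out/w, C/W/Stay/z, C/W/Stay/w, C/D/Out/z, C/D/Out/w, C/D/Stay/z, C/D/Stay/w, A/W/Out/z, A/W/Out/w, A/W/Stay/z, A/W/Stay/w, A/D/Out/z, A/D/Out/w, A/D/Stay/z, A/D/Stay/w. Columns: yhT, yhH, ygT, ygH, xhT, xhH, xgT, xgH.
{C/W/Out/z, C/W/Out/w, C/W/Stay/z, C/W/Stay/w} → row (-1,3) (-1,3) (-1,3) (-1,3) (-1,3) (-1,3) (-1,3) (-1,3)
{C/D/Out/z, C/D/Out/w} → row (1,5) (1,5) (1,5) (1,5) (1,-3) (-3,-1) (1,-3) (-3,-1)
{C/D/Stay/z} → row (0,-2) (0,-2) (1,3) (1,3) (1,4) (1,4) (1,4) (1,4)
{C/D/Stay/w} → row (0,-2) (0,-2) (1,3) (1,3) (3,-3) (3,-3) (3,-3) (3,-3)
{A/W/Out/z, A/W/Out/w, A/W/Stay/z, A/W/Stay/w, A/D/Out/z, A/D/Out/w, A/D/Stay/z, A/D/Stay/w} → row (4,5) (4,5) (4,5) (4,5) (4,5) (4,5) (4,5) (4,5)
That's 5 distinct rows out of 16 strategies.

5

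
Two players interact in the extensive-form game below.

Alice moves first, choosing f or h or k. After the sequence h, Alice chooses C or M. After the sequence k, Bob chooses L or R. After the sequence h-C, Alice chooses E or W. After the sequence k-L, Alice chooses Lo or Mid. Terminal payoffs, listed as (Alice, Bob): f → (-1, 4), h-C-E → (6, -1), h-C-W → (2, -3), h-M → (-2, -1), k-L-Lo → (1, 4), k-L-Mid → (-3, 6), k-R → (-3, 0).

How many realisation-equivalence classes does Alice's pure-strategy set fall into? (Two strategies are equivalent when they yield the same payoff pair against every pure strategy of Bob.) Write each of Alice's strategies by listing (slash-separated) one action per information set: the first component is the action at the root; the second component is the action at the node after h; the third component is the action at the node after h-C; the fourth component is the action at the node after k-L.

Alice has 24 pure strategies: f/C/E/Lo, f/C/E/Mid, f/C/W/Lo, f/C/W/Mid, f/M/E/Lo, f/M/E/Mid, f/M/W/Lo, f/M/W/Mid, h/C/E/Lo, h/C/E/Mid, h/C/W/Lo, h/C/W/Mid, h/M/E/Lo, h/M/E/Mid, h/M/W/Lo, h/M/W/Mid, k/C/E/Lo, k/C/E/Mid, k/C/W/Lo, k/C/W/Mid, k/M/E/Lo, k/M/E/Mid, k/M/W/Lo, k/M/W/Mid. Columns: L, R.
{f/C/E/Lo, f/C/E/Mid, f/C/W/Lo, f/C/W/Mid, f/M/E/Lo, f/M/E/Mid, f/M/W/Lo, f/M/W/Mid} → row (-1,4) (-1,4)
{h/C/E/Lo, h/C/E/Mid} → row (6,-1) (6,-1)
{h/C/W/Lo, h/C/W/Mid} → row (2,-3) (2,-3)
{h/M/E/Lo, h/M/E/Mid, h/M/W/Lo, h/M/W/Mid} → row (-2,-1) (-2,-1)
{k/C/E/Lo, k/C/W/Lo, k/M/E/Lo, k/M/W/Lo} → row (1,4) (-3,0)
{k/C/E/Mid, k/C/W/Mid, k/M/E/Mid, k/M/W/Mid} → row (-3,6) (-3,0)
That's 6 distinct rows out of 24 strategies.

6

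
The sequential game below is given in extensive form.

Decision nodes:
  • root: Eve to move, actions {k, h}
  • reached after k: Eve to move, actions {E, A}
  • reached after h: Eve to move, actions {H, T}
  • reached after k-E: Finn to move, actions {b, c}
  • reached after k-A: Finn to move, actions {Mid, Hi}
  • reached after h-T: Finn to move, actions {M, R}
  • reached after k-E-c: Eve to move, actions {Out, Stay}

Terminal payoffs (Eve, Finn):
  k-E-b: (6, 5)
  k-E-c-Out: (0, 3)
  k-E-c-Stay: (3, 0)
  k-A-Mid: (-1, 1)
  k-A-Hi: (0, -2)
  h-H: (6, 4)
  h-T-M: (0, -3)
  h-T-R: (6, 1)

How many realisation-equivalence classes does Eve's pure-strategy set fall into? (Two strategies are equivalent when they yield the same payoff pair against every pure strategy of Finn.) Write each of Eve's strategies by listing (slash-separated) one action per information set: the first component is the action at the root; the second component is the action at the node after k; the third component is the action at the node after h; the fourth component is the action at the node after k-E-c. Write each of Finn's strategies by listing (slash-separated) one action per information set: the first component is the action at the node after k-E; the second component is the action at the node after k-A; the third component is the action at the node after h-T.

Eve has 16 pure strategies: k/E/H/Out, k/E/H/Stay, k/E/T/Out, k/E/T/Stay, k/A/H/Out, k/A/H/Stay, k/A/T/Out, k/A/T/Stay, h/E/H/Out, h/E/H/Stay, h/E/T/Out, h/E/T/Stay, h/A/H/Out, h/A/H/Stay, h/A/T/Out, h/A/T/Stay. Columns: b/Mid/M, b/Mid/R, b/Hi/M, b/Hi/R, c/Mid/M, c/Mid/R, c/Hi/M, c/Hi/R.
{k/E/H/Out, k/E/T/Out} → row (6,5) (6,5) (6,5) (6,5) (0,3) (0,3) (0,3) (0,3)
{k/E/H/Stay, k/E/T/Stay} → row (6,5) (6,5) (6,5) (6,5) (3,0) (3,0) (3,0) (3,0)
{k/A/H/Out, k/A/H/Stay, k/A/T/Out, k/A/T/Stay} → row (-1,1) (-1,1) (0,-2) (0,-2) (-1,1) (-1,1) (0,-2) (0,-2)
{h/E/H/Out, h/E/H/Stay, h/A/H/Out, h/A/H/Stay} → row (6,4) (6,4) (6,4) (6,4) (6,4) (6,4) (6,4) (6,4)
{h/E/T/Out, h/E/T/Stay, h/A/T/Out, h/A/T/Stay} → row (0,-3) (6,1) (0,-3) (6,1) (0,-3) (6,1) (0,-3) (6,1)
That's 5 distinct rows out of 16 strategies.

5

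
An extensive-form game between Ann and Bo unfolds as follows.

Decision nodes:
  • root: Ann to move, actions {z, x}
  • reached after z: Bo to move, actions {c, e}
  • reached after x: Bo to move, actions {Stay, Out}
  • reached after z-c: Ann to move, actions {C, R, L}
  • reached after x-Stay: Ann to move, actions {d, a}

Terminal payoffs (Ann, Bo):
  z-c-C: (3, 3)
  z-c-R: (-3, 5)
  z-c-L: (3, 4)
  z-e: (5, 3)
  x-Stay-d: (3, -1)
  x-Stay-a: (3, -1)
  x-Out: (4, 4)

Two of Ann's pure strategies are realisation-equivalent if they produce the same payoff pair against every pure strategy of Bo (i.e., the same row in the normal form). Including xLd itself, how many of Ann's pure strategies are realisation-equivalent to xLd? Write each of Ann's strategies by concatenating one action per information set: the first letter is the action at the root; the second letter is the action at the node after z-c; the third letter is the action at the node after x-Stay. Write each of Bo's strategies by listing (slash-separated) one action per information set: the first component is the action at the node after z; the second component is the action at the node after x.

6

Row for xLd (columns c/Stay, c/Out, e/Stay, e/Out): (3,-1) (4,4) (3,-1) (4,4).
Under xLd, Ann's choice at the node after z-c can never be reached regardless of what Bo does, so varying those choices leaves every outcome unchanged.
Holding the reachable choices fixed and varying the unreachable one freely already gives 3 equivalent strategies.
Checking the remaining rows, xCa, xRa, xLa also happen to give the same payoffs in every column, bringing the total to 6: xCd, xCa, xRd, xRa, xLd, xLa.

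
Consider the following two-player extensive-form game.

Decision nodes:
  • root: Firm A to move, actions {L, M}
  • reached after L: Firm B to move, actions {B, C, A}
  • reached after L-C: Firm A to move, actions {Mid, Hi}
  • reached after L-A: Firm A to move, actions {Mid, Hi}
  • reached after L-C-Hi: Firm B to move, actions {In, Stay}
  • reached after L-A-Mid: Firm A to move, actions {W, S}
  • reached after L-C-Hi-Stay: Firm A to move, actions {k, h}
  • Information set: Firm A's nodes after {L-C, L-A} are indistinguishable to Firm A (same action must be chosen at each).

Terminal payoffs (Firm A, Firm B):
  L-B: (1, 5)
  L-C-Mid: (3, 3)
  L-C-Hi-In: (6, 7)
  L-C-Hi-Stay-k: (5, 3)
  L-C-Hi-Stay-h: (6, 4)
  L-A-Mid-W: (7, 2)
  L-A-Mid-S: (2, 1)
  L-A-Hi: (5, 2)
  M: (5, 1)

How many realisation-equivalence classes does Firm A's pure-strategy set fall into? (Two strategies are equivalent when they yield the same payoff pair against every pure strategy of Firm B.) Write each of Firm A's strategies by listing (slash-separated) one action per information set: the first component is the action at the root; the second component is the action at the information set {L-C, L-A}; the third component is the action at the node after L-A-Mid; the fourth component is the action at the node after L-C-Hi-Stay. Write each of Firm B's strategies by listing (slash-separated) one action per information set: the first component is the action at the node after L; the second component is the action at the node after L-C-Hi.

Firm A has 16 pure strategies: L/Mid/W/k, L/Mid/W/h, L/Mid/S/k, L/Mid/S/h, L/Hi/W/k, L/Hi/W/h, L/Hi/S/k, L/Hi/S/h, M/Mid/W/k, M/Mid/W/h, M/Mid/S/k, M/Mid/S/h, M/Hi/W/k, M/Hi/W/h, M/Hi/S/k, M/Hi/S/h. Columns: B/In, B/Stay, C/In, C/Stay, A/In, A/Stay.
{L/Mid/W/k, L/Mid/W/h} → row (1,5) (1,5) (3,3) (3,3) (7,2) (7,2)
{L/Mid/S/k, L/Mid/S/h} → row (1,5) (1,5) (3,3) (3,3) (2,1) (2,1)
{L/Hi/W/k, L/Hi/S/k} → row (1,5) (1,5) (6,7) (5,3) (5,2) (5,2)
{L/Hi/W/h, L/Hi/S/h} → row (1,5) (1,5) (6,7) (6,4) (5,2) (5,2)
{M/Mid/W/k, M/Mid/W/h, M/Mid/S/k, M/Mid/S/h, M/Hi/W/k, M/Hi/W/h, M/Hi/S/k, M/Hi/S/h} → row (5,1) (5,1) (5,1) (5,1) (5,1) (5,1)
That's 5 distinct rows out of 16 strategies.

5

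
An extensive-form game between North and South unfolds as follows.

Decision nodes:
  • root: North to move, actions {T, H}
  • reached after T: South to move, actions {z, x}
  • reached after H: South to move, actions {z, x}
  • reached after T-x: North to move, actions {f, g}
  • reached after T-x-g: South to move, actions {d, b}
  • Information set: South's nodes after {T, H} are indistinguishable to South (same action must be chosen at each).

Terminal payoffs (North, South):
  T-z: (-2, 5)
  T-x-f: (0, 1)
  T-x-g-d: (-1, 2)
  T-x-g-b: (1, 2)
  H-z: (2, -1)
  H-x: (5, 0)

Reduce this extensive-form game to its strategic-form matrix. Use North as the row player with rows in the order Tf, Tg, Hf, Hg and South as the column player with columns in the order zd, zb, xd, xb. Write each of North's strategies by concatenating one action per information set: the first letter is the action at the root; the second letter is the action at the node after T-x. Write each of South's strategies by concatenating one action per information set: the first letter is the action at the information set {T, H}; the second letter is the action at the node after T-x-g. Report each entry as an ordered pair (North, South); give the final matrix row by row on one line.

           zd       zb       xd       xb
  Tf   (-2,5)   (-2,5)    (0,1)    (0,1)
  Tg   (-2,5)   (-2,5)   (-1,2)    (1,2)
  Hf   (2,-1)   (2,-1)    (5,0)    (5,0)
  Hg   (2,-1)   (2,-1)    (5,0)    (5,0)

Tf: (-2,5) (-2,5) (0,1) (0,1) | Tg: (-2,5) (-2,5) (-1,2) (1,2) | Hf: (2,-1) (2,-1) (5,0) (5,0) | Hg: (2,-1) (2,-1) (5,0) (5,0)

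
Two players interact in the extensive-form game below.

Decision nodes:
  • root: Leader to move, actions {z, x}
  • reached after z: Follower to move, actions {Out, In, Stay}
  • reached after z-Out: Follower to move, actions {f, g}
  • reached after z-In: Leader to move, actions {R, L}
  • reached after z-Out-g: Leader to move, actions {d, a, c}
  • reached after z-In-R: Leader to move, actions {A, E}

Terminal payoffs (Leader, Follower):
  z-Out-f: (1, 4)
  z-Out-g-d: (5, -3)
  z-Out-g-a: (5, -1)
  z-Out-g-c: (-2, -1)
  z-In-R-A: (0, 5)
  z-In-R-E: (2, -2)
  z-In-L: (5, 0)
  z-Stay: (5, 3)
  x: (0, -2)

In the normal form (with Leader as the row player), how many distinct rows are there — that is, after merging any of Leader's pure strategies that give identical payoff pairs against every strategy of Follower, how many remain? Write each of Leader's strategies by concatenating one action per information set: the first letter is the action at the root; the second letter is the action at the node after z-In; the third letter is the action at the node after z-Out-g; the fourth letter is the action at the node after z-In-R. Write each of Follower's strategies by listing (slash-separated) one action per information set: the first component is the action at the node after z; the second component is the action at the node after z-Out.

Leader has 24 pure strategies: zRdA, zRdE, zRaA, zRaE, zRcA, zRcE, zLdA, zLdE, zLaA, zLaE, zLcA, zLcE, xRdA, xRdE, xRaA, xRaE, xRcA, xRcE, xLdA, xLdE, xLaA, xLaE, xLcA, xLcE. Columns: Out/f, Out/g, In/f, In/g, Stay/f, Stay/g.
{zRdA} → row (1,4) (5,-3) (0,5) (0,5) (5,3) (5,3)
{zRdE} → row (1,4) (5,-3) (2,-2) (2,-2) (5,3) (5,3)
{zRaA} → row (1,4) (5,-1) (0,5) (0,5) (5,3) (5,3)
{zRaE} → row (1,4) (5,-1) (2,-2) (2,-2) (5,3) (5,3)
{zRcA} → row (1,4) (-2,-1) (0,5) (0,5) (5,3) (5,3)
{zRcE} → row (1,4) (-2,-1) (2,-2) (2,-2) (5,3) (5,3)
{zLdA, zLdE} → row (1,4) (5,-3) (5,0) (5,0) (5,3) (5,3)
{zLaA, zLaE} → row (1,4) (5,-1) (5,0) (5,0) (5,3) (5,3)
{zLcA, zLcE} → row (1,4) (-2,-1) (5,0) (5,0) (5,3) (5,3)
{xRdA, xRdE, xRaA, xRaE, xRcA, xRcE, xLdA, xLdE, xLaA, xLaE, xLcA, xLcE} → row (0,-2) (0,-2) (0,-2) (0,-2) (0,-2) (0,-2)
That's 10 distinct rows out of 24 strategies.

10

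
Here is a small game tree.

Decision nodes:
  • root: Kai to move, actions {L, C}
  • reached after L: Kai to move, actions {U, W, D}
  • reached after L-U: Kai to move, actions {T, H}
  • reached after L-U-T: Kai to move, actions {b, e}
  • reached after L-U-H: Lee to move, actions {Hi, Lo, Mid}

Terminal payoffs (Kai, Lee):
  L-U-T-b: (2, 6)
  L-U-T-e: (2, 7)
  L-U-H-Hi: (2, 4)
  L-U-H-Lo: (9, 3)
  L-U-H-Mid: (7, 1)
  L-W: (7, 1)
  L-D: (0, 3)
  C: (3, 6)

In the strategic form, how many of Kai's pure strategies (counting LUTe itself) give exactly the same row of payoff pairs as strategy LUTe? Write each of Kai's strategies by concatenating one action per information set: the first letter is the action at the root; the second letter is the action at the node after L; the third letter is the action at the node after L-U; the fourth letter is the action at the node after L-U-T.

1

Row for LUTe (columns Hi, Lo, Mid): (2,7) (2,7) (2,7).
Every one of Kai's information sets is on the play path for some reply by Lee when Kai follows LUTe.
Changing the action at any of them therefore changes at least one column, so only LUTe itself gives this row.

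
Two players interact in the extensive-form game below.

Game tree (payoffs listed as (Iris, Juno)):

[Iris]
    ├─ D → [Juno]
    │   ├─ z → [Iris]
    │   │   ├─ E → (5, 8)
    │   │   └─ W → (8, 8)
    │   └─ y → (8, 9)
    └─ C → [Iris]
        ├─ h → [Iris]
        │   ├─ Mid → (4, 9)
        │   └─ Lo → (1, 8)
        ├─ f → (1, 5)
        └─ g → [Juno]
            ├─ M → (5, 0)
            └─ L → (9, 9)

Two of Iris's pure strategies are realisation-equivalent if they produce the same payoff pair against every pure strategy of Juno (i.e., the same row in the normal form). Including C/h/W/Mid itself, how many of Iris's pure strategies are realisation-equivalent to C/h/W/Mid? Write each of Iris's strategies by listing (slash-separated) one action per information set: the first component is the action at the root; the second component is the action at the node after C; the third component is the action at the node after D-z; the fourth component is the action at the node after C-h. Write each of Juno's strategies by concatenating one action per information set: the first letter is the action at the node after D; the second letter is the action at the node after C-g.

Row for C/h/W/Mid (columns zM, zL, yM, yL): (4,9) (4,9) (4,9) (4,9).
Under C/h/W/Mid, Iris's choice at the node after D-z can never be reached regardless of what Juno does, so varying those choices leaves every outcome unchanged.
Holding the reachable choices fixed and varying the unreachable one freely already gives 2 equivalent strategies.
No other strategy reproduces this row, so those 2 are the full class: C/h/E/Mid, C/h/W/Mid.

2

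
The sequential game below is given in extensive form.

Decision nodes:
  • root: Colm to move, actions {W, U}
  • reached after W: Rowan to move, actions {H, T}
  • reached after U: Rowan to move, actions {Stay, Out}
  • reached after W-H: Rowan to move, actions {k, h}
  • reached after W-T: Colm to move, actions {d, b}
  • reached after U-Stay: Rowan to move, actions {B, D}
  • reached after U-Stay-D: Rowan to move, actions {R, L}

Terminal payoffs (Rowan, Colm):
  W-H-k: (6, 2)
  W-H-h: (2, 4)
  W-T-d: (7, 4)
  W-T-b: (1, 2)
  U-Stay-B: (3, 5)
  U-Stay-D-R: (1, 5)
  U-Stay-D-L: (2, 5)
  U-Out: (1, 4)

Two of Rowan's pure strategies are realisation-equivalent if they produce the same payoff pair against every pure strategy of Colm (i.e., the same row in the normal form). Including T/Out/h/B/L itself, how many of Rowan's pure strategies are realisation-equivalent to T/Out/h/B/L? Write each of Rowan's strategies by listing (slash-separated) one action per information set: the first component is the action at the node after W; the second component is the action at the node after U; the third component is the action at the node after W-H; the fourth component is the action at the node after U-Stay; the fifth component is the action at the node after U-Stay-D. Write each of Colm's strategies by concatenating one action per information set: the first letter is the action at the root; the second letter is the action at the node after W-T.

8

Row for T/Out/h/B/L (columns Wd, Wb, Ud, Ub): (7,4) (1,2) (1,4) (1,4).
Under T/Out/h/B/L, Rowan's choice at the node after W-H and at the node after U-Stay and at the node after U-Stay-D can never be reached regardless of what Colm does, so varying those choices leaves every outcome unchanged.
Holding the reachable choices fixed and varying the unreachable ones freely already gives 2 × 2 × 2 = 8 equivalent strategies.
No other strategy reproduces this row, so those 8 are the full class: T/Out/k/B/R, T/Out/k/B/L, T/Out/k/D/R, T/Out/k/D/L, T/Out/h/B/R, T/Out/h/B/L, T/Out/h/D/R, T/Out/h/D/L.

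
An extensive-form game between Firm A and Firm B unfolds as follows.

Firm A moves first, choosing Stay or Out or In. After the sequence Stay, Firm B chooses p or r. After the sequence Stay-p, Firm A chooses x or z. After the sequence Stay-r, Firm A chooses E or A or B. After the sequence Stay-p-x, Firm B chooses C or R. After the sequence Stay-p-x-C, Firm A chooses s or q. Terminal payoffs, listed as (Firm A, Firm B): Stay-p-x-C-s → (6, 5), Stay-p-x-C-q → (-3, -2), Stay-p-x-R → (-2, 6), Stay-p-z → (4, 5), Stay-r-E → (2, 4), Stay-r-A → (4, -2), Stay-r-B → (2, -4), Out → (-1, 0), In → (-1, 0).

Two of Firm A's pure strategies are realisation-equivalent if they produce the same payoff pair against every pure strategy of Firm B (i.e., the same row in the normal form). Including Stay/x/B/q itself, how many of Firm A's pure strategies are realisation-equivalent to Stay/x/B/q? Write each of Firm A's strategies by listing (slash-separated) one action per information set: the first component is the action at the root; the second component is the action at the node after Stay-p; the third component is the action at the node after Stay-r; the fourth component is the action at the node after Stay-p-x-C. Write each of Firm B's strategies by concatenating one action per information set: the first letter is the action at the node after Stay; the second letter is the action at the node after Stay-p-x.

Row for Stay/x/B/q (columns pC, pR, rC, rR): (-3,-2) (-2,6) (2,-4) (2,-4).
Every one of Firm A's information sets is on the play path for some reply by Firm B when Firm A follows Stay/x/B/q.
Changing the action at any of them therefore changes at least one column, so only Stay/x/B/q itself gives this row.

1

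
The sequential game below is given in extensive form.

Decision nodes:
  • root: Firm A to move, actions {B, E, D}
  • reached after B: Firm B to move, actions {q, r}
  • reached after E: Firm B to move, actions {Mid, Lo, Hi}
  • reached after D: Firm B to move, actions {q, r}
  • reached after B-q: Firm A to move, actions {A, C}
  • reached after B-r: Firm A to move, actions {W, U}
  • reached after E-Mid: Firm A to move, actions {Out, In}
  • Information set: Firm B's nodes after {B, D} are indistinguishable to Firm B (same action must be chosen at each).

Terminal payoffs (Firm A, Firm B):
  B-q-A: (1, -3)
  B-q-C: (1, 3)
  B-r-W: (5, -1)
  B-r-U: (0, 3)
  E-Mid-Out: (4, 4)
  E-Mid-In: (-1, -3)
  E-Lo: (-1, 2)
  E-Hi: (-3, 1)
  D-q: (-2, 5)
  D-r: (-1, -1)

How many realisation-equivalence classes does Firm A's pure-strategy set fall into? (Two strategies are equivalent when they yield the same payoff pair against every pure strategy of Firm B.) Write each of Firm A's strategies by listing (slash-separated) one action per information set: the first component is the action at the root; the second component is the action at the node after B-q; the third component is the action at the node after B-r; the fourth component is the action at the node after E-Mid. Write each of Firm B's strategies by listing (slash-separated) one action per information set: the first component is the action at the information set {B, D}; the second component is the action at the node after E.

Firm A has 24 pure strategies: B/A/W/Out, B/A/W/In, B/A/U/Out, B/A/U/In, B/C/W/Out, B/C/W/In, B/C/U/Out, B/C/U/In, E/A/W/Out, E/A/W/In, E/A/U/Out, E/A/U/In, E/C/W/Out, E/C/W/In, E/C/U/Out, E/C/U/In, D/A/W/Out, D/A/W/In, D/A/U/Out, D/A/U/In, D/C/W/Out, D/C/W/In, D/C/U/Out, D/C/U/In. Columns: q/Mid, q/Lo, q/Hi, r/Mid, r/Lo, r/Hi.
{B/A/W/Out, B/A/W/In} → row (1,-3) (1,-3) (1,-3) (5,-1) (5,-1) (5,-1)
{B/A/U/Out, B/A/U/In} → row (1,-3) (1,-3) (1,-3) (0,3) (0,3) (0,3)
{B/C/W/Out, B/C/W/In} → row (1,3) (1,3) (1,3) (5,-1) (5,-1) (5,-1)
{B/C/U/Out, B/C/U/In} → row (1,3) (1,3) (1,3) (0,3) (0,3) (0,3)
{E/A/W/Out, E/A/U/Out, E/C/W/Out, E/C/U/Out} → row (4,4) (-1,2) (-3,1) (4,4) (-1,2) (-3,1)
{E/A/W/In, E/A/U/In, E/C/W/In, E/C/U/In} → row (-1,-3) (-1,2) (-3,1) (-1,-3) (-1,2) (-3,1)
{D/A/W/Out, D/A/W/In, D/A/U/Out, D/A/U/In, D/C/W/Out, D/C/W/In, D/C/U/Out, D/C/U/In} → row (-2,5) (-2,5) (-2,5) (-1,-1) (-1,-1) (-1,-1)
That's 7 distinct rows out of 24 strategies.

7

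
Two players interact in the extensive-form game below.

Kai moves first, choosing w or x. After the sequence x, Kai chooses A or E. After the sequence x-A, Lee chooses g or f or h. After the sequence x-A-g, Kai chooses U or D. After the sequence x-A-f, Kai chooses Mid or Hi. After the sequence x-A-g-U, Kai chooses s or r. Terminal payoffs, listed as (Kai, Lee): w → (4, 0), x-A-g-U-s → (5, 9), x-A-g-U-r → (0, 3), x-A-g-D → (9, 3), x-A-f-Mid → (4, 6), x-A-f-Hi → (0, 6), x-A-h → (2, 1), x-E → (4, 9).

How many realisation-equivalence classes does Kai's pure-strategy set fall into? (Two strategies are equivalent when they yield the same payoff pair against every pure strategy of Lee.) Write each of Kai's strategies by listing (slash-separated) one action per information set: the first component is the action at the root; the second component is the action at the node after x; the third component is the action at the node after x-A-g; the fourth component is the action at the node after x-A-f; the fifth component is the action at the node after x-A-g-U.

8

Kai has 32 pure strategies: w/A/U/Mid/s, w/A/U/Mid/r, w/A/U/Hi/s, w/A/U/Hi/r, w/A/D/Mid/s, w/A/D/Mid/r, w/A/D/Hi/s, w/A/D/Hi/r, w/E/U/Mid/s, w/E/U/Mid/r, w/E/U/Hi/s, w/E/U/Hi/r, w/E/D/Mid/s, w/E/D/Mid/r, w/E/D/Hi/s, w/E/D/Hi/r, x/A/U/Mid/s, x/A/U/Mid/r, x/A/U/Hi/s, x/A/U/Hi/r, x/A/D/Mid/s, x/A/D/Mid/r, x/A/D/Hi/s, x/A/D/Hi/r, x/E/U/Mid/s, x/E/U/Mid/r, x/E/U/Hi/s, x/E/U/Hi/r, x/E/D/Mid/s, x/E/D/Mid/r, x/E/D/Hi/s, x/E/D/Hi/r. Columns: g, f, h.
{w/A/U/Mid/s, w/A/U/Mid/r, w/A/U/Hi/s, w/A/U/Hi/r, w/A/D/Mid/s, w/A/D/Mid/r, w/A/D/Hi/s, w/A/D/Hi/r, w/E/U/Mid/s, w/E/U/Mid/r, w/E/U/Hi/s, w/E/U/Hi/r, w/E/D/Mid/s, w/E/D/Mid/r, w/E/D/Hi/s, w/E/D/Hi/r} → row (4,0) (4,0) (4,0)
{x/A/U/Mid/s} → row (5,9) (4,6) (2,1)
{x/A/U/Mid/r} → row (0,3) (4,6) (2,1)
{x/A/U/Hi/s} → row (5,9) (0,6) (2,1)
{x/A/U/Hi/r} → row (0,3) (0,6) (2,1)
{x/A/D/Mid/s, x/A/D/Mid/r} → row (9,3) (4,6) (2,1)
{x/A/D/Hi/s, x/A/D/Hi/r} → row (9,3) (0,6) (2,1)
{x/E/U/Mid/s, x/E/U/Mid/r, x/E/U/Hi/s, x/E/U/Hi/r, x/E/D/Mid/s, x/E/D/Mid/r, x/E/D/Hi/s, x/E/D/Hi/r} → row (4,9) (4,9) (4,9)
That's 8 distinct rows out of 32 strategies.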